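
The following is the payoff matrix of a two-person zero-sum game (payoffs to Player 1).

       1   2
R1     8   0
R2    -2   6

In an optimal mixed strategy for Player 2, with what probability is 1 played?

3/8

Row minima: R1 → 0, R2 → -2; maximin = 0.
Column maxima: 1 → 8, 2 → 6; minimax = 6.
0 ≠ 6, so there is no saddle point; optimal play is mixed.
Let Player 1 play R1 with probability p. Expected payoff against 1: 8p + (-2)(1−p) = 10p − 2; against 2: 0p + 6(1−p) = −6p + 6.
Setting these equal: 10p − 2 = −6p + 6 ⇒ 16p = 8 ⇒ p = 1/2, and the value is (10)·(1/2) − 2 = 3.
For Player 2: with q = P(1), equating R1's and R2's payoffs gives 8q = −8q + 6 ⇒ q = 3/8.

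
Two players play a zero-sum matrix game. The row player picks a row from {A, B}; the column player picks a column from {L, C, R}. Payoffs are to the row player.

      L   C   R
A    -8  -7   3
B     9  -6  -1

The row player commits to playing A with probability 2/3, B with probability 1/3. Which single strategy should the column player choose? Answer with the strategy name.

If the column player plays L, the row player's expected payoff is (2/3)·(-8) + (1/3)·9 = -7/3.
If the column player plays C, the row player's expected payoff is (2/3)·(-7) + (1/3)·(-6) = -20/3.
If the column player plays R, the row player's expected payoff is (2/3)·3 + (1/3)·(-1) = 5/3.
The column player minimizes the row player's payoff; the smallest is -20/3, so the best response is C.

C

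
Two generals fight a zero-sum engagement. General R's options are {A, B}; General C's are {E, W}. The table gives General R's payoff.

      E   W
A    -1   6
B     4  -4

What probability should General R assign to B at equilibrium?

Row minima: A → -1, B → -4; maximin = -1.
Column maxima: E → 4, W → 6; minimax = 4.
-1 ≠ 4, so there is no saddle point; optimal play is mixed.
Let General R play A with probability p. Expected payoff against E: (-1)p + 4(1−p) = −5p + 4; against W: 6p + (-4)(1−p) = 10p − 4.
Setting these equal: −5p + 4 = 10p − 4 ⇒ −15p = -8 ⇒ p = 8/15, and the value is (-5)·(8/15) + 4 = 4/3.
For General C: with q = P(E), equating A's and B's payoffs gives −7q + 6 = 8q − 4 ⇒ q = 2/3.

7/15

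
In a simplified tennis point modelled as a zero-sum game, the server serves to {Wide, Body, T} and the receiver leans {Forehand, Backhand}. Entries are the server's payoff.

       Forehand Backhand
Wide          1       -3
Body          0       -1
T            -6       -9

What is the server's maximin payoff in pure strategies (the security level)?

-1

Row minima: Wide → -3, Body → -1, T → -9.
The best of these is -1.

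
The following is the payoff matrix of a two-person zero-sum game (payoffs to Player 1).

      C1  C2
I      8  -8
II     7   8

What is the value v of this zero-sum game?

120/17

Row minima: I → -8, II → 7; maximin = 7.
Column maxima: C1 → 8, C2 → 8; minimax = 8.
7 ≠ 8, so there is no saddle point; optimal play is mixed.
Let Player 1 play I with probability p. Expected payoff against C1: 8p + 7(1−p) = p + 7; against C2: (-8)p + 8(1−p) = −16p + 8.
Setting these equal: p + 7 = −16p + 8 ⇒ 17p = 1 ⇒ p = 1/17, and the value is (1)·(1/17) + 7 = 120/17.
For Player 2: with q = P(C1), equating I's and II's payoffs gives 16q − 8 = −q + 8 ⇒ q = 16/17.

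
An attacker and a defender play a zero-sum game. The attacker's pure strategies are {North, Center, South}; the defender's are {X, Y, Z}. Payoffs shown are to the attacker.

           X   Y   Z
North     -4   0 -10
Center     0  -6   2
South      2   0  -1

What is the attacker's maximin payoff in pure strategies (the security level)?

Row minima: North → -10, Center → -6, South → -1.
The best of these is -1.

-1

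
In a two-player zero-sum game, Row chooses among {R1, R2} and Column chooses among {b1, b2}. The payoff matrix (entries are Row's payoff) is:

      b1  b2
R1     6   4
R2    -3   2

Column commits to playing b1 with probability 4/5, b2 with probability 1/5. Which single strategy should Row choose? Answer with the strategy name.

R1

Expected payoff of R1: (4/5)·6 + (1/5)·4 = 28/5.
Expected payoff of R2: (4/5)·(-3) + (1/5)·2 = -2.
The largest is 28/5, so Row's best response is R1.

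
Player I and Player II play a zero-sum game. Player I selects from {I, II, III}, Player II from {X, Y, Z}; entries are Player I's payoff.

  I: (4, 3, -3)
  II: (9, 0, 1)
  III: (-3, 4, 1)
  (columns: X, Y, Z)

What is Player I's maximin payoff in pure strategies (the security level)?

0

Row minima: I → -3, II → 0, III → -3.
The best of these is 0.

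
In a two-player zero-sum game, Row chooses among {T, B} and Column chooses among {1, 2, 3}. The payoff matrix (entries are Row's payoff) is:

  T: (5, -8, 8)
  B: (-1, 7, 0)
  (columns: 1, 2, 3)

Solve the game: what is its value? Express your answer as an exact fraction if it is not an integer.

Row minima: T → -8, B → -1; maximin = -1.
Column maxima: 1 → 5, 2 → 7, 3 → 8; minimax = 5.
-1 ≠ 5, so there is no saddle point; optimal play is mixed.
3 is strictly dominated by 1 (it gives Row strictly more in every row), so Column never plays it.
On the remaining 2×2 (T, B vs 1, 2):
Let Row play T with probability p. Expected payoff against 1: 5p + (-1)(1−p) = 6p − 1; against 2: (-8)p + 7(1−p) = −15p + 7.
Setting these equal: 6p − 1 = −15p + 7 ⇒ 21p = 8 ⇒ p = 8/21, and the value is (6)·(8/21) − 1 = 9/7.
For Column: with q = P(1), equating T's and B's payoffs gives 13q − 8 = −8q + 7 ⇒ q = 5/7.

9/7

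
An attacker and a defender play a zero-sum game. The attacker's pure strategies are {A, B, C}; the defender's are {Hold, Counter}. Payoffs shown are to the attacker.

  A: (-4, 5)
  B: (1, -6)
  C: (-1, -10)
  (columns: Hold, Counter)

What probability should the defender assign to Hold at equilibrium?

Row minima: A → -4, B → -6, C → -10; maximin = -4.
Column maxima: Hold → 1, Counter → 5; minimax = 1.
-4 ≠ 1, so there is no saddle point; optimal play is mixed.
C is strictly dominated by B, so the attacker never plays it.
On the remaining 2×2 (A, B vs Hold, Counter):
Let the attacker play A with probability p. Expected payoff against Hold: (-4)p + 1(1−p) = −5p + 1; against Counter: 5p + (-6)(1−p) = 11p − 6.
Setting these equal: −5p + 1 = 11p − 6 ⇒ −16p = -7 ⇒ p = 7/16, and the value is (-5)·(7/16) + 1 = -19/16.
For the defender: with q = P(Hold), equating A's and B's payoffs gives −9q + 5 = 7q − 6 ⇒ q = 11/16.

11/16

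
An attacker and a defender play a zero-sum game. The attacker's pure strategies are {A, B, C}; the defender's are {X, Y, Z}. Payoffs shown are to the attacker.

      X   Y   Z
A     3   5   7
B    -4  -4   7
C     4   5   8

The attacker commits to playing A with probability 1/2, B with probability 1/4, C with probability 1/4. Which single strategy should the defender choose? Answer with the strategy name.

If the defender plays X, the attacker's expected payoff is (1/2)·3 + (1/4)·(-4) + (1/4)·4 = 3/2.
If the defender plays Y, the attacker's expected payoff is (1/2)·5 + (1/4)·(-4) + (1/4)·5 = 11/4.
If the defender plays Z, the attacker's expected payoff is (1/2)·7 + (1/4)·7 + (1/4)·8 = 29/4.
The defender minimizes the attacker's payoff; the smallest is 3/2, so the best response is X.

X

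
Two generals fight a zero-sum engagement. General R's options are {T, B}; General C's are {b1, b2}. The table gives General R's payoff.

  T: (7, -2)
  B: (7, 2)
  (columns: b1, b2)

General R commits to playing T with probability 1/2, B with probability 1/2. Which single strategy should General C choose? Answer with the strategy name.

b2

If General C plays b1, General R's expected payoff is (1/2)·7 + (1/2)·7 = 7.
If General C plays b2, General R's expected payoff is (1/2)·(-2) + (1/2)·2 = 0.
General C minimizes General R's payoff; the smallest is 0, so the best response is b2.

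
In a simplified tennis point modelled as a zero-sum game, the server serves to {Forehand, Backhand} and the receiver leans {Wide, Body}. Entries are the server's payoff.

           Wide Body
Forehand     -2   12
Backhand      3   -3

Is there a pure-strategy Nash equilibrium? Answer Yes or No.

No

Row minima: Forehand → -2, Backhand → -3; maximin = -2.
Column maxima: Wide → 3, Body → 12; minimax = 3.
-2 ≠ 3, so no pure-strategy equilibrium exists.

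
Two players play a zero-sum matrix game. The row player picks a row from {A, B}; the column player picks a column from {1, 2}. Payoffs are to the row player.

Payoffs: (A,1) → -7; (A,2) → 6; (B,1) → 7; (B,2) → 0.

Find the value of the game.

Row minima: A → -7, B → 0; maximin = 0.
Column maxima: 1 → 7, 2 → 6; minimax = 6.
0 ≠ 6, so there is no saddle point; optimal play is mixed.
Let the row player play A with probability p. Expected payoff against 1: (-7)p + 7(1−p) = −14p + 7; against 2: 6p + 0(1−p) = 6p.
Setting these equal: −14p + 7 = 6p ⇒ −20p = -7 ⇒ p = 7/20, and the value is (-14)·(7/20) + 7 = 21/10.
For the column player: with q = P(1), equating A's and B's payoffs gives −13q + 6 = 7q ⇒ q = 3/10.

21/10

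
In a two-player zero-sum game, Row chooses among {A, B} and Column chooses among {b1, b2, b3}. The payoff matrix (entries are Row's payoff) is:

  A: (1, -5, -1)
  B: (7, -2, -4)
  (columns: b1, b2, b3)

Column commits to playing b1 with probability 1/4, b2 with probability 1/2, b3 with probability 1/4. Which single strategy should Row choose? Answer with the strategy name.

Expected payoff of A: (1/4)·1 + (1/2)·(-5) + (1/4)·(-1) = -5/2.
Expected payoff of B: (1/4)·7 + (1/2)·(-2) + (1/4)·(-4) = -1/4.
The largest is -1/4, so Row's best response is B.

B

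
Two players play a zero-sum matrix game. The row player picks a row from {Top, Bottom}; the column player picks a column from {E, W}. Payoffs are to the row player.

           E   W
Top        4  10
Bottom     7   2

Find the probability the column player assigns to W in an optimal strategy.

Row minima: Top → 4, Bottom → 2; maximin = 4.
Column maxima: E → 7, W → 10; minimax = 7.
4 ≠ 7, so there is no saddle point; optimal play is mixed.
Let the row player play Top with probability p. Expected payoff against E: 4p + 7(1−p) = −3p + 7; against W: 10p + 2(1−p) = 8p + 2.
Setting these equal: −3p + 7 = 8p + 2 ⇒ −11p = -5 ⇒ p = 5/11, and the value is (-3)·(5/11) + 7 = 62/11.
For the column player: with q = P(E), equating Top's and Bottom's payoffs gives −6q + 10 = 5q + 2 ⇒ q = 8/11.

3/11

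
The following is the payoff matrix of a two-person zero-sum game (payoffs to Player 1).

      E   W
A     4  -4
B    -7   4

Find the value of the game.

Row minima: A → -4, B → -7; maximin = -4.
Column maxima: E → 4, W → 4; minimax = 4.
-4 ≠ 4, so there is no saddle point; optimal play is mixed.
Let Player 1 play A with probability p. Expected payoff against E: 4p + (-7)(1−p) = 11p − 7; against W: (-4)p + 4(1−p) = −8p + 4.
Setting these equal: 11p − 7 = −8p + 4 ⇒ 19p = 11 ⇒ p = 11/19, and the value is (11)·(11/19) − 7 = -12/19.
For Player 2: with q = P(E), equating A's and B's payoffs gives 8q − 4 = −11q + 4 ⇒ q = 8/19.

-12/19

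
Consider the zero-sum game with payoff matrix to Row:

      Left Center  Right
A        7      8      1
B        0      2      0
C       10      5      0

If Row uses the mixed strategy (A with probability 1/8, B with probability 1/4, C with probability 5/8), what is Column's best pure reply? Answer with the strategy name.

Right

If Column plays Left, Row's expected payoff is (1/8)·7 + (1/4)·0 + (5/8)·10 = 57/8.
If Column plays Center, Row's expected payoff is (1/8)·8 + (1/4)·2 + (5/8)·5 = 37/8.
If Column plays Right, Row's expected payoff is (1/8)·1 + (1/4)·0 + (5/8)·0 = 1/8.
Column minimizes Row's payoff; the smallest is 1/8, so the best response is Right.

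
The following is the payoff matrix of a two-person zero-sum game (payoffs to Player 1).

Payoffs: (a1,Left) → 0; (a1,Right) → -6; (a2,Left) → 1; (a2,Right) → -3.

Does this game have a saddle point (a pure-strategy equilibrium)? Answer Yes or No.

Yes

Row minima: a1 → -6, a2 → -3; maximin = -3.
Column maxima: Left → 1, Right → -3; minimax = -3.
maximin = minimax = -3, so a saddle point exists.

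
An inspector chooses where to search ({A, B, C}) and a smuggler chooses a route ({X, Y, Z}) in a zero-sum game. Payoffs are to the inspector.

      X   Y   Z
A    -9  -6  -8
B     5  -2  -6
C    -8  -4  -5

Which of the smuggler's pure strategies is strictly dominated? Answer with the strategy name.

Y

Z holds the inspector's payoff strictly below Y in every row: -8 < -6, -6 < -2, -5 < -4.
So Y is strictly dominated for the smuggler.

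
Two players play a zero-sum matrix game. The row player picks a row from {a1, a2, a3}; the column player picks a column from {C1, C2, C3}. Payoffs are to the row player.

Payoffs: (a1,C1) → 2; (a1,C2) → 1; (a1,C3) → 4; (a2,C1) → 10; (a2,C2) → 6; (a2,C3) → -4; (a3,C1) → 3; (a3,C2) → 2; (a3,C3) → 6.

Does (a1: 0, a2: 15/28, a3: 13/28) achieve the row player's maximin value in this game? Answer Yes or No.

No

Against C1 this mix gives (15/28)·10 + (13/28)·3 = 27/4.
Against C2 this mix gives (15/28)·6 + (13/28)·2 = 29/7.
Against C3 this mix gives (15/28)·(-4) + (13/28)·6 = 9/14.
The column player will play C3, holding the row player to 9/14. Shifting weight toward the row that does better against C3 would raise this floor (the equalizing mix achieves 22/7 against both C3 and C2), so the proposed strategy is not optimal.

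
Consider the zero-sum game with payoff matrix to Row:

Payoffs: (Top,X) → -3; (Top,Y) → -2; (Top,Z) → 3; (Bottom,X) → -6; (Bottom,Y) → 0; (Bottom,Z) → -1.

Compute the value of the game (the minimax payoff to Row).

-3

Row minima: Top → -3, Bottom → -6; maximin = -3.
Column maxima: X → -3, Y → 0, Z → 3; minimax = -3.
Since maximin = minimax = -3, there is a saddle point and the value is -3.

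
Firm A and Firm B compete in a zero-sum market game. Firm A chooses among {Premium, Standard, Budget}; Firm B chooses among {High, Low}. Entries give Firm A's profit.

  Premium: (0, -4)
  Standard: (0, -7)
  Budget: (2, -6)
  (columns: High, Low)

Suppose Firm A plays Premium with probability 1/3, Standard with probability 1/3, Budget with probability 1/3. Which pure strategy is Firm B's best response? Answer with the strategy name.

Low

If Firm B plays High, Firm A's expected payoff is (1/3)·0 + (1/3)·0 + (1/3)·2 = 2/3.
If Firm B plays Low, Firm A's expected payoff is (1/3)·(-4) + (1/3)·(-7) + (1/3)·(-6) = -17/3.
Firm B minimizes Firm A's payoff; the smallest is -17/3, so the best response is Low.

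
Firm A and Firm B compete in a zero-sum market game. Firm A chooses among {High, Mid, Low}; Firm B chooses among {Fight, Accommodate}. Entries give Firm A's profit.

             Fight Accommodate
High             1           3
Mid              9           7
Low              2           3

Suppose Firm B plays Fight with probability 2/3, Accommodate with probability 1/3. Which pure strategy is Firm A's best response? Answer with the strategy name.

Mid

Expected payoff of High: (2/3)·1 + (1/3)·3 = 5/3.
Expected payoff of Mid: (2/3)·9 + (1/3)·7 = 25/3.
Expected payoff of Low: (2/3)·2 + (1/3)·3 = 7/3.
The largest is 25/3, so Firm A's best response is Mid.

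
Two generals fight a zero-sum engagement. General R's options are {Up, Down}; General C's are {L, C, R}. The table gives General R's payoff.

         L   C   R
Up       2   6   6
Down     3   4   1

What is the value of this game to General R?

Row minima: Up → 2, Down → 1; maximin = 2.
Column maxima: L → 3, C → 6, R → 6; minimax = 3.
2 ≠ 3, so there is no saddle point; optimal play is mixed.
C is strictly dominated by L (it gives General R strictly more in every row), so General C never plays it.
On the remaining 2×2 (Up, Down vs L, R):
Let General R play Up with probability p. Expected payoff against L: 2p + 3(1−p) = −p + 3; against R: 6p + 1(1−p) = 5p + 1.
Setting these equal: −p + 3 = 5p + 1 ⇒ −6p = -2 ⇒ p = 1/3, and the value is (-1)·(1/3) + 3 = 8/3.
For General C: with q = P(L), equating Up's and Down's payoffs gives −4q + 6 = 2q + 1 ⇒ q = 5/6.

8/3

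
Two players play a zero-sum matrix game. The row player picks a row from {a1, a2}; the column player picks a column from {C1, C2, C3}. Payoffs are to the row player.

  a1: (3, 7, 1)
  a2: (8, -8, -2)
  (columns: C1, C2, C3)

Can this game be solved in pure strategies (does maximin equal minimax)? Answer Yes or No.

Yes

Row minima: a1 → 1, a2 → -8; maximin = 1.
Column maxima: C1 → 8, C2 → 7, C3 → 1; minimax = 1.
maximin = minimax = 1, so a saddle point exists.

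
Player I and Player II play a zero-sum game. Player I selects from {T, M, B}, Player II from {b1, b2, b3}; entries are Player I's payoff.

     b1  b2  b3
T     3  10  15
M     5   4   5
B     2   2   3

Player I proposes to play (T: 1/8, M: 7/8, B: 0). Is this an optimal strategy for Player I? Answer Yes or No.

Yes

Against b1 this mix gives (1/8)·3 + (7/8)·5 = 19/4.
Against b2 this mix gives (1/8)·10 + (7/8)·4 = 19/4.
Against b3 this mix gives (1/8)·15 + (7/8)·5 = 25/4.
All of Player II's active replies (b1, b2) yield 19/4, and no column does worse for Player I. The mix makes Player II indifferent and guarantees 19/4, so it is optimal.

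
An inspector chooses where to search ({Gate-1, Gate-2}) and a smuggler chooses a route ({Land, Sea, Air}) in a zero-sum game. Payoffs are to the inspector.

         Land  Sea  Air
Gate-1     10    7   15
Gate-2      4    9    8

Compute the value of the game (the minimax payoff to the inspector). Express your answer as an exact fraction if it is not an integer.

31/4

Row minima: Gate-1 → 7, Gate-2 → 4; maximin = 7.
Column maxima: Land → 10, Sea → 9, Air → 15; minimax = 9.
7 ≠ 9, so there is no saddle point; optimal play is mixed.
Air is strictly dominated by Land (it gives the inspector strictly more in every row), so the smuggler never plays it.
On the remaining 2×2 (Gate-1, Gate-2 vs Land, Sea):
Let the inspector play Gate-1 with probability p. Expected payoff against Land: 10p + 4(1−p) = 6p + 4; against Sea: 7p + 9(1−p) = −2p + 9.
Setting these equal: 6p + 4 = −2p + 9 ⇒ 8p = 5 ⇒ p = 5/8, and the value is (6)·(5/8) + 4 = 31/4.
For the smuggler: with q = P(Land), equating Gate-1's and Gate-2's payoffs gives 3q + 7 = −5q + 9 ⇒ q = 1/4.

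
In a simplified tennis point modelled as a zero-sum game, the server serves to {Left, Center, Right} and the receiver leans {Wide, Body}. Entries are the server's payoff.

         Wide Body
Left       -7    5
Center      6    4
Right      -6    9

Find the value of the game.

78/17

Row minima: Left → -7, Center → 4, Right → -6; maximin = 4.
Column maxima: Wide → 6, Body → 9; minimax = 6.
4 ≠ 6, so there is no saddle point; optimal play is mixed.
Left is strictly dominated by Right, so the server never plays it.
On the remaining 2×2 (Center, Right vs Wide, Body):
Let the server play Center with probability p. Expected payoff against Wide: 6p + (-6)(1−p) = 12p − 6; against Body: 4p + 9(1−p) = −5p + 9.
Setting these equal: 12p − 6 = −5p + 9 ⇒ 17p = 15 ⇒ p = 15/17, and the value is (12)·(15/17) − 6 = 78/17.
For the receiver: with q = P(Wide), equating Center's and Right's payoffs gives 2q + 4 = −15q + 9 ⇒ q = 5/17.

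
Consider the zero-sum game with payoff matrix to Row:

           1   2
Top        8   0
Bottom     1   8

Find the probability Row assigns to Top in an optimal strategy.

7/15

Row minima: Top → 0, Bottom → 1; maximin = 1.
Column maxima: 1 → 8, 2 → 8; minimax = 8.
1 ≠ 8, so there is no saddle point; optimal play is mixed.
Let Row play Top with probability p. Expected payoff against 1: 8p + 1(1−p) = 7p + 1; against 2: 0p + 8(1−p) = −8p + 8.
Setting these equal: 7p + 1 = −8p + 8 ⇒ 15p = 7 ⇒ p = 7/15, and the value is (7)·(7/15) + 1 = 64/15.
For Column: with q = P(1), equating Top's and Bottom's payoffs gives 8q = −7q + 8 ⇒ q = 8/15.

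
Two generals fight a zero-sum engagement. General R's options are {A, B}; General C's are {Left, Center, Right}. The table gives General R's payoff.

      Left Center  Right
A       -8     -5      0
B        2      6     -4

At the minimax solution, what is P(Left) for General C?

2/7

Row minima: A → -8, B → -4; maximin = -4.
Column maxima: Left → 2, Center → 6, Right → 0; minimax = 0.
-4 ≠ 0, so there is no saddle point; optimal play is mixed.
Center is strictly dominated by Left (it gives General R strictly more in every row), so General C never plays it.
On the remaining 2×2 (A, B vs Left, Right):
Let General R play A with probability p. Expected payoff against Left: (-8)p + 2(1−p) = −10p + 2; against Right: 0p + (-4)(1−p) = 4p − 4.
Setting these equal: −10p + 2 = 4p − 4 ⇒ −14p = -6 ⇒ p = 3/7, and the value is (-10)·(3/7) + 2 = -16/7.
For General C: with q = P(Left), equating A's and B's payoffs gives −8q = 6q − 4 ⇒ q = 2/7.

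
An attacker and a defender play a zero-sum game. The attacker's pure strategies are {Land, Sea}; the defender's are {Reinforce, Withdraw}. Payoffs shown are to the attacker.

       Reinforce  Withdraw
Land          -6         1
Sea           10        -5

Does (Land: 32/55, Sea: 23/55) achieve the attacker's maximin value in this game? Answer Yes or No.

No

Against Reinforce this mix gives (32/55)·(-6) + (23/55)·10 = 38/55.
Against Withdraw this mix gives (32/55)·1 + (23/55)·(-5) = -83/55.
The defender will play Withdraw, holding the attacker to -83/55. Shifting weight toward the row that does better against Withdraw would raise this floor (the equalizing mix achieves -10/11 against both Withdraw and Reinforce), so the proposed strategy is not optimal.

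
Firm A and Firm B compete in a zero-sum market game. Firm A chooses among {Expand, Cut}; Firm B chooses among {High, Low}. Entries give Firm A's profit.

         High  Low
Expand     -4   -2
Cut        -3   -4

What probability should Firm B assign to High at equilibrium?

2/3

Row minima: Expand → -4, Cut → -4; maximin = -4.
Column maxima: High → -3, Low → -2; minimax = -3.
-4 ≠ -3, so there is no saddle point; optimal play is mixed.
Let Firm A play Expand with probability p. Expected payoff against High: (-4)p + (-3)(1−p) = −p − 3; against Low: (-2)p + (-4)(1−p) = 2p − 4.
Setting these equal: −p − 3 = 2p − 4 ⇒ −3p = -1 ⇒ p = 1/3, and the value is (-1)·(1/3) − 3 = -10/3.
For Firm B: with q = P(High), equating Expand's and Cut's payoffs gives −2q − 2 = q − 4 ⇒ q = 2/3.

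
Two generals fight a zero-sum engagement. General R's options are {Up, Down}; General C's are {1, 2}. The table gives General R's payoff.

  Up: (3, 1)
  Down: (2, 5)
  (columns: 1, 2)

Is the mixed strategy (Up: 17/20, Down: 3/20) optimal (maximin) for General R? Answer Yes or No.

No

Against 1 this mix gives (17/20)·3 + (3/20)·2 = 57/20.
Against 2 this mix gives (17/20)·1 + (3/20)·5 = 8/5.
General C will play 2, holding General R to 8/5. Shifting weight toward the row that does better against 2 would raise this floor (the equalizing mix achieves 13/5 against both 2 and 1), so the proposed strategy is not optimal.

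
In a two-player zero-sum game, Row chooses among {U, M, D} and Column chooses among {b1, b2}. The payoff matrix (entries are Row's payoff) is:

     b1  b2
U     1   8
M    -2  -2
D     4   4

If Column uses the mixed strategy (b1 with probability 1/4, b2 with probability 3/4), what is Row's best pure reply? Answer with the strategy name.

Expected payoff of U: (1/4)·1 + (3/4)·8 = 25/4.
Expected payoff of M: (1/4)·(-2) + (3/4)·(-2) = -2.
Expected payoff of D: (1/4)·4 + (3/4)·4 = 4.
The largest is 25/4, so Row's best response is U.

U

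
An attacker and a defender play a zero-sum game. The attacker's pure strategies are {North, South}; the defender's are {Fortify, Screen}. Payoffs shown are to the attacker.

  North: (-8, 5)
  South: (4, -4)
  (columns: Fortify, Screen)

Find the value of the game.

Row minima: North → -8, South → -4; maximin = -4.
Column maxima: Fortify → 4, Screen → 5; minimax = 4.
-4 ≠ 4, so there is no saddle point; optimal play is mixed.
Let the attacker play North with probability p. Expected payoff against Fortify: (-8)p + 4(1−p) = −12p + 4; against Screen: 5p + (-4)(1−p) = 9p − 4.
Setting these equal: −12p + 4 = 9p − 4 ⇒ −21p = -8 ⇒ p = 8/21, and the value is (-12)·(8/21) + 4 = -4/7.
For the defender: with q = P(Fortify), equating North's and South's payoffs gives −13q + 5 = 8q − 4 ⇒ q = 3/7.

-4/7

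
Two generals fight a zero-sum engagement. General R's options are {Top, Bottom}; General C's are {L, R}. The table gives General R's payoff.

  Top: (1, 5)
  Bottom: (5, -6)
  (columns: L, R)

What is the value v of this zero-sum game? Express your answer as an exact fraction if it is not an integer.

Row minima: Top → 1, Bottom → -6; maximin = 1.
Column maxima: L → 5, R → 5; minimax = 5.
1 ≠ 5, so there is no saddle point; optimal play is mixed.
Let General R play Top with probability p. Expected payoff against L: 1p + 5(1−p) = −4p + 5; against R: 5p + (-6)(1−p) = 11p − 6.
Setting these equal: −4p + 5 = 11p − 6 ⇒ −15p = -11 ⇒ p = 11/15, and the value is (-4)·(11/15) + 5 = 31/15.
For General C: with q = P(L), equating Top's and Bottom's payoffs gives −4q + 5 = 11q − 6 ⇒ q = 11/15.

31/15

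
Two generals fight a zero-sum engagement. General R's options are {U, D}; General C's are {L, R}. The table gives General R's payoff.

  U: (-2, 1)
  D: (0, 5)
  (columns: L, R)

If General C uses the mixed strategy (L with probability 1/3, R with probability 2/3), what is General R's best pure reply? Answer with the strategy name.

D

Expected payoff of U: (1/3)·(-2) + (2/3)·1 = 0.
Expected payoff of D: (1/3)·0 + (2/3)·5 = 10/3.
The largest is 10/3, so General R's best response is D.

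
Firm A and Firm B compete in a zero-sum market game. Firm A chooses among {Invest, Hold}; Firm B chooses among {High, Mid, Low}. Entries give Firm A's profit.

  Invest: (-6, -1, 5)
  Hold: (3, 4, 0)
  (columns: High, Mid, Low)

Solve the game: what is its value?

Row minima: Invest → -6, Hold → 0; maximin = 0.
Column maxima: High → 3, Mid → 4, Low → 5; minimax = 3.
0 ≠ 3, so there is no saddle point; optimal play is mixed.
Mid is strictly dominated by High (it gives Firm A strictly more in every row), so Firm B never plays it.
On the remaining 2×2 (Invest, Hold vs High, Low):
Let Firm A play Invest with probability p. Expected payoff against High: (-6)p + 3(1−p) = −9p + 3; against Low: 5p + 0(1−p) = 5p.
Setting these equal: −9p + 3 = 5p ⇒ −14p = -3 ⇒ p = 3/14, and the value is (-9)·(3/14) + 3 = 15/14.
For Firm B: with q = P(High), equating Invest's and Hold's payoffs gives −11q + 5 = 3q ⇒ q = 5/14.

15/14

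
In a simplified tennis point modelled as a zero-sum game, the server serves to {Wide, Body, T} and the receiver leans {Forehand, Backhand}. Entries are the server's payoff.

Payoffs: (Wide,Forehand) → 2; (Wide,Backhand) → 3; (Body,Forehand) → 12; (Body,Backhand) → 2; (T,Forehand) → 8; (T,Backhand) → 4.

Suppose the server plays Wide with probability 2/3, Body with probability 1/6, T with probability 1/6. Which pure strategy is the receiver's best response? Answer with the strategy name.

If the receiver plays Forehand, the server's expected payoff is (2/3)·2 + (1/6)·12 + (1/6)·8 = 14/3.
If the receiver plays Backhand, the server's expected payoff is (2/3)·3 + (1/6)·2 + (1/6)·4 = 3.
The receiver minimizes the server's payoff; the smallest is 3, so the best response is Backhand.

Backhand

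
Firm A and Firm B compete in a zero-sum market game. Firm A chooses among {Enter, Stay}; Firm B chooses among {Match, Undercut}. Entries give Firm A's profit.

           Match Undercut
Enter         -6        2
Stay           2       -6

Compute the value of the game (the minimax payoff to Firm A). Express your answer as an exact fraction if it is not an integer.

Row minima: Enter → -6, Stay → -6; maximin = -6.
Column maxima: Match → 2, Undercut → 2; minimax = 2.
-6 ≠ 2, so there is no saddle point; optimal play is mixed.
Let Firm A play Enter with probability p. Expected payoff against Match: (-6)p + 2(1−p) = −8p + 2; against Undercut: 2p + (-6)(1−p) = 8p − 6.
Setting these equal: −8p + 2 = 8p − 6 ⇒ −16p = -8 ⇒ p = 1/2, and the value is (-8)·(1/2) + 2 = -2.
For Firm B: with q = P(Match), equating Enter's and Stay's payoffs gives −8q + 2 = 8q − 6 ⇒ q = 1/2.

-2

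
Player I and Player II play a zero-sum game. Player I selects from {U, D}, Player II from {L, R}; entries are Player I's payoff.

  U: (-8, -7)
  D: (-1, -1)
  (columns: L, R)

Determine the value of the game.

-1

Row minima: U → -8, D → -1; maximin = -1.
Column maxima: L → -1, R → -1; minimax = -1.
Since maximin = minimax = -1, there is a saddle point and the value is -1.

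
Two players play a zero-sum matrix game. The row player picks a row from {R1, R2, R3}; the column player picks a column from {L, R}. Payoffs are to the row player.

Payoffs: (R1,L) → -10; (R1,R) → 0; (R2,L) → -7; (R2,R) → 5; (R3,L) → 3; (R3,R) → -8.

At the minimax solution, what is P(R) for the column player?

Row minima: R1 → -10, R2 → -7, R3 → -8; maximin = -7.
Column maxima: L → 3, R → 5; minimax = 3.
-7 ≠ 3, so there is no saddle point; optimal play is mixed.
R1 is strictly dominated by R2, so the row player never plays it.
On the remaining 2×2 (R2, R3 vs L, R):
Let the row player play R2 with probability p. Expected payoff against L: (-7)p + 3(1−p) = −10p + 3; against R: 5p + (-8)(1−p) = 13p − 8.
Setting these equal: −10p + 3 = 13p − 8 ⇒ −23p = -11 ⇒ p = 11/23, and the value is (-10)·(11/23) + 3 = -41/23.
For the column player: with q = P(L), equating R2's and R3's payoffs gives −12q + 5 = 11q − 8 ⇒ q = 13/23.

10/23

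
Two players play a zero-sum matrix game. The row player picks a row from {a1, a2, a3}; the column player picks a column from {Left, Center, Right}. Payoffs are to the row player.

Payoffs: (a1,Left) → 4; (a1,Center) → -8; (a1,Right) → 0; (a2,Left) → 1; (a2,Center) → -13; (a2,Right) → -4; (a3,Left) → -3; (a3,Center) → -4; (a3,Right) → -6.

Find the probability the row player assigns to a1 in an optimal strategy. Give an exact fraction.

Row minima: a1 → -8, a2 → -13, a3 → -6; maximin = -6.
Column maxima: Left → 4, Center → -4, Right → 0; minimax = -4.
-6 ≠ -4, so there is no saddle point; optimal play is mixed.
a2 is strictly dominated by a1, so the row player never plays it.
Left is strictly dominated by Center (it gives the row player strictly more in every row), so the column player never plays it.
On the remaining 2×2 (a1, a3 vs Center, Right):
Let the row player play a1 with probability p. Expected payoff against Center: (-8)p + (-4)(1−p) = −4p − 4; against Right: 0p + (-6)(1−p) = 6p − 6.
Setting these equal: −4p − 4 = 6p − 6 ⇒ −10p = -2 ⇒ p = 1/5, and the value is (-4)·(1/5) − 4 = -24/5.
For the column player: with q = P(Center), equating a1's and a3's payoffs gives −8q = 2q − 6 ⇒ q = 3/5.

1/5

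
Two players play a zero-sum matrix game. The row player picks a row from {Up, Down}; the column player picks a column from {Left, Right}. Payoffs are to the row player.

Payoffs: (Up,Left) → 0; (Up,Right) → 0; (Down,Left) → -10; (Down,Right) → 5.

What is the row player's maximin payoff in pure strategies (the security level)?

Row minima: Up → 0, Down → -10.
The best of these is 0.

0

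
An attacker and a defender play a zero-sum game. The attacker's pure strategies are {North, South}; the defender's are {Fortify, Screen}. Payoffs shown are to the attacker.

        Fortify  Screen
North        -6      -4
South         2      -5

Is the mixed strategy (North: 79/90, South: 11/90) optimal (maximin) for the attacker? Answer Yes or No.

Against Fortify this mix gives (79/90)·(-6) + (11/90)·2 = -226/45.
Against Screen this mix gives (79/90)·(-4) + (11/90)·(-5) = -371/90.
The defender will play Fortify, holding the attacker to -226/45. Shifting weight toward the row that does better against Fortify would raise this floor (the equalizing mix achieves -38/9 against both Fortify and Screen), so the proposed strategy is not optimal.

No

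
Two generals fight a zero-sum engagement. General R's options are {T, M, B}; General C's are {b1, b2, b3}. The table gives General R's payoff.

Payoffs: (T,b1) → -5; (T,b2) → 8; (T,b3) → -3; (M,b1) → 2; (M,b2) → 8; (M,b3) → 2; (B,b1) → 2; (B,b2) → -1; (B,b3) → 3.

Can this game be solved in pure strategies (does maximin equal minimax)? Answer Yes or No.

Row minima: T → -5, M → 2, B → -1; maximin = 2.
Column maxima: b1 → 2, b2 → 8, b3 → 3; minimax = 2.
maximin = minimax = 2, so a saddle point exists.

Yes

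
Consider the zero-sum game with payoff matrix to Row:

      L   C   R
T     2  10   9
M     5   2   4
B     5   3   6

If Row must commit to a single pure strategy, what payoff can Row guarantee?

3

Row minima: T → 2, M → 2, B → 3.
The best of these is 3.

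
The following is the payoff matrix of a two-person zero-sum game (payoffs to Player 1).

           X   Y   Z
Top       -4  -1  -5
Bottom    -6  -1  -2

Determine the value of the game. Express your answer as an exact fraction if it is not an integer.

Row minima: Top → -5, Bottom → -6; maximin = -5.
Column maxima: X → -4, Y → -1, Z → -2; minimax = -4.
-5 ≠ -4, so there is no saddle point; optimal play is mixed.
Y is strictly dominated by X (it gives Player 1 strictly more in every row), so Player 2 never plays it.
On the remaining 2×2 (Top, Bottom vs X, Z):
Let Player 1 play Top with probability p. Expected payoff against X: (-4)p + (-6)(1−p) = 2p − 6; against Z: (-5)p + (-2)(1−p) = −3p − 2.
Setting these equal: 2p − 6 = −3p − 2 ⇒ 5p = 4 ⇒ p = 4/5, and the value is (2)·(4/5) − 6 = -22/5.
For Player 2: with q = P(X), equating Top's and Bottom's payoffs gives q − 5 = −4q − 2 ⇒ q = 3/5.

-22/5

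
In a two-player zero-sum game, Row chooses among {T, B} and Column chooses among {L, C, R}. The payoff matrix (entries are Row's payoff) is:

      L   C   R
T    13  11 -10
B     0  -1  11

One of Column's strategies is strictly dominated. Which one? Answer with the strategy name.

C holds Row's payoff strictly below L in every row: 11 < 13, -1 < 0.
So L is strictly dominated for Column.

L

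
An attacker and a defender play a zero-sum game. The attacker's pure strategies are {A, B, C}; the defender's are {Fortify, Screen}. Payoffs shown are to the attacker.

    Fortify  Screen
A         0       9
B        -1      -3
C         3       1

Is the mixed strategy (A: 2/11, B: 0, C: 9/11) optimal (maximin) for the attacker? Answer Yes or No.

Against Fortify this mix gives (2/11)·0 + (9/11)·3 = 27/11.
Against Screen this mix gives (2/11)·9 + (9/11)·1 = 27/11.
All of the defender's active replies (Fortify, Screen) yield 27/11, and no column does worse for the attacker. The mix makes the defender indifferent and guarantees 27/11, so it is optimal.

Yes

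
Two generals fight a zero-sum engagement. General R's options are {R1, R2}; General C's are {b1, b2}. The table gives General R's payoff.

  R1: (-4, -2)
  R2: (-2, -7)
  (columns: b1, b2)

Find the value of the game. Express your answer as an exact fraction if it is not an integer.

Row minima: R1 → -4, R2 → -7; maximin = -4.
Column maxima: b1 → -2, b2 → -2; minimax = -2.
-4 ≠ -2, so there is no saddle point; optimal play is mixed.
Let General R play R1 with probability p. Expected payoff against b1: (-4)p + (-2)(1−p) = −2p − 2; against b2: (-2)p + (-7)(1−p) = 5p − 7.
Setting these equal: −2p − 2 = 5p − 7 ⇒ −7p = -5 ⇒ p = 5/7, and the value is (-2)·(5/7) − 2 = -24/7.
For General C: with q = P(b1), equating R1's and R2's payoffs gives −2q − 2 = 5q − 7 ⇒ q = 5/7.

-24/7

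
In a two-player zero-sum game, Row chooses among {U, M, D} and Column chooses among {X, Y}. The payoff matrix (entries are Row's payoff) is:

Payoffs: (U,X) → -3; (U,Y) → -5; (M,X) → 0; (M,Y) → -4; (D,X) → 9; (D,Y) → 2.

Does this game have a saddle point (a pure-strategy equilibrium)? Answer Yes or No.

Row minima: U → -5, M → -4, D → 2; maximin = 2.
Column maxima: X → 9, Y → 2; minimax = 2.
maximin = minimax = 2, so a saddle point exists.

Yes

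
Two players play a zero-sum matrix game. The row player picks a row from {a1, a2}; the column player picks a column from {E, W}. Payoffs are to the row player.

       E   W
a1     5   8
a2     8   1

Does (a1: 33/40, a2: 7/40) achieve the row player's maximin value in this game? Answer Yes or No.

No

Against E this mix gives (33/40)·5 + (7/40)·8 = 221/40.
Against W this mix gives (33/40)·8 + (7/40)·1 = 271/40.
The column player will play E, holding the row player to 221/40. Shifting weight toward the row that does better against E would raise this floor (the equalizing mix achieves 59/10 against both E and W), so the proposed strategy is not optimal.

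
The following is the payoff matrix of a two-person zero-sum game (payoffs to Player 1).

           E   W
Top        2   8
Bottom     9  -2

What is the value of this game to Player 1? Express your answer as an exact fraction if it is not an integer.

Row minima: Top → 2, Bottom → -2; maximin = 2.
Column maxima: E → 9, W → 8; minimax = 8.
2 ≠ 8, so there is no saddle point; optimal play is mixed.
Let Player 1 play Top with probability p. Expected payoff against E: 2p + 9(1−p) = −7p + 9; against W: 8p + (-2)(1−p) = 10p − 2.
Setting these equal: −7p + 9 = 10p − 2 ⇒ −17p = -11 ⇒ p = 11/17, and the value is (-7)·(11/17) + 9 = 76/17.
For Player 2: with q = P(E), equating Top's and Bottom's payoffs gives −6q + 8 = 11q − 2 ⇒ q = 10/17.

76/17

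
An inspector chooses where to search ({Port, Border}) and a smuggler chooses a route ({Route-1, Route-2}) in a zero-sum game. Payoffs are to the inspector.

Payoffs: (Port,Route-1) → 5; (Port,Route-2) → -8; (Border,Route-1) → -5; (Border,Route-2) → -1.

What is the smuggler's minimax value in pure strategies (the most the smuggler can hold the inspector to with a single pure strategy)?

Column maxima: Route-1 → 5, Route-2 → -1.
The smallest of these is -1.

-1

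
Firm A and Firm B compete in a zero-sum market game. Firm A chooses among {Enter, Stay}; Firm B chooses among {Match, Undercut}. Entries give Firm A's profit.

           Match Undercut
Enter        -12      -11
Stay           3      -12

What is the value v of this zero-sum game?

Row minima: Enter → -12, Stay → -12; maximin = -12.
Column maxima: Match → 3, Undercut → -11; minimax = -11.
-12 ≠ -11, so there is no saddle point; optimal play is mixed.
Let Firm A play Enter with probability p. Expected payoff against Match: (-12)p + 3(1−p) = −15p + 3; against Undercut: (-11)p + (-12)(1−p) = p − 12.
Setting these equal: −15p + 3 = p − 12 ⇒ −16p = -15 ⇒ p = 15/16, and the value is (-15)·(15/16) + 3 = -177/16.
For Firm B: with q = P(Match), equating Enter's and Stay's payoffs gives −q − 11 = 15q − 12 ⇒ q = 1/16.

-177/16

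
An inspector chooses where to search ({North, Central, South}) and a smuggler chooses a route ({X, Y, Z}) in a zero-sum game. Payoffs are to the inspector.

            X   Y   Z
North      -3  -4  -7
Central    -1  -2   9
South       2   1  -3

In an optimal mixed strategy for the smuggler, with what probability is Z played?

Row minima: North → -7, Central → -2, South → -3; maximin = -2.
Column maxima: X → 2, Y → 1, Z → 9; minimax = 1.
-2 ≠ 1, so there is no saddle point; optimal play is mixed.
North is strictly dominated by Central, so the inspector never plays it.
X is strictly dominated by Y (it gives the inspector strictly more in every row), so the smuggler never plays it.
On the remaining 2×2 (Central, South vs Y, Z):
Let the inspector play Central with probability p. Expected payoff against Y: (-2)p + 1(1−p) = −3p + 1; against Z: 9p + (-3)(1−p) = 12p − 3.
Setting these equal: −3p + 1 = 12p − 3 ⇒ −15p = -4 ⇒ p = 4/15, and the value is (-3)·(4/15) + 1 = 1/5.
For the smuggler: with q = P(Y), equating Central's and South's payoffs gives −11q + 9 = 4q − 3 ⇒ q = 4/5.

1/5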